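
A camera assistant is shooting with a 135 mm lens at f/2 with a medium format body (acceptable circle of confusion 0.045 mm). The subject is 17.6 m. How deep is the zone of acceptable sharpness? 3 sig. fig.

Hyperfocal distance H = f²/(N·c) + f = 135²/(2 × 0.045) + 135 = 18225/0.09 + 135 ≈ 202635.0 mm ≈ 202.6 m.
Near limit Dn = s·(H − f)/(H + s − 2f) = 17600 × (202635.0 − 135) / (202635.0 + 17600 − 2 × 135) = 17600 × 202500.0 / 219965.0 ≈ 16202.6 mm.
Far limit Df = s·(H − f)/(H − s) = 17600 × (202635.0 − 135) / (202635.0 − 17600) = 17600 × 202500.0 / 185035.0 ≈ 19261.2 mm.
Depth of field = Df − Dn = 19261.2 − 16202.6 ≈ 3058.6 mm ≈ 3.06 m.

3.06 m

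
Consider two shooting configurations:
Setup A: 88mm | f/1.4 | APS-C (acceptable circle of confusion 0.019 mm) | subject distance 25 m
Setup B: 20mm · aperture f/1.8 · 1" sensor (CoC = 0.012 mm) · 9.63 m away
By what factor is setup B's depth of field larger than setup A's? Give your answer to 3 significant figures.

3.17

Setup A: H = 88²/(1.4×0.019) + 88 ≈ 291215.8 mm; DoF = Df − Dn = 27339.5 − 23029.4 ≈ 4310.1 mm.
Setup B: H = 20²/(1.8×0.012) + 20 ≈ 18538.5 mm; DoF = Df − Dn = 20018 − 6340 ≈ 13678 mm.
Ratio = 13678 / 4310.1 ≈ 3.17.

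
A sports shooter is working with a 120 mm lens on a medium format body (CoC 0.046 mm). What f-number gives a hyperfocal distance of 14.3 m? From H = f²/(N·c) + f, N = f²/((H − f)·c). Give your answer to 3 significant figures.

f/22.1

Rearrange H = f²/(N·c) + f for N: N = f² / ((H − f)·c).
N = 120² / ((14300 − 120) × 0.046) = 14400 / 652.3 ≈ 22.1.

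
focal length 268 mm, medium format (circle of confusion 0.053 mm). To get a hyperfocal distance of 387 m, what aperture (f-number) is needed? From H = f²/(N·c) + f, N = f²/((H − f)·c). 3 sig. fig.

Rearrange H = f²/(N·c) + f for N: N = f² / ((H − f)·c).
N = 268² / ((387000 − 268) × 0.053) = 71824 / 20497 ≈ 3.50.

f/3.50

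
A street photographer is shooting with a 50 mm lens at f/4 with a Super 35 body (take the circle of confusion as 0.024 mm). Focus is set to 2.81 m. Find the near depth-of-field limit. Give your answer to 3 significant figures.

2.54 m

Hyperfocal distance H = f²/(N·c) + f = 50²/(4 × 0.024) + 50 = 2500/0.096 + 50 ≈ 26091.7 mm ≈ 26.09 m.
Near limit Dn = s·(H − f)/(H + s − 2f) = 2810 × (26091.7 − 50) / (26091.7 + 2810 − 2 × 50) = 2810 × 26041.7 / 28801.7 ≈ 2540.7 mm ≈ 2.54 m.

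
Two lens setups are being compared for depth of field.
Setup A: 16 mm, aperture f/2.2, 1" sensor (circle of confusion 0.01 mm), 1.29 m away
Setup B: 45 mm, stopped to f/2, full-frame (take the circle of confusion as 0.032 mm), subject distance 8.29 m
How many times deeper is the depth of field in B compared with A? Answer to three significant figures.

16.2

Setup A: H = 16²/(2.2×0.01) + 16 ≈ 11652.4 mm; DoF = Df − Dn = 1448.60 − 1162.70 ≈ 285.90 mm.
Setup B: H = 45²/(2×0.032) + 45 ≈ 31685.6 mm; DoF = Df − Dn = 11211.5 − 6576.3 ≈ 4635.2 mm.
Ratio = 4635.2 / 285.90 ≈ 16.2.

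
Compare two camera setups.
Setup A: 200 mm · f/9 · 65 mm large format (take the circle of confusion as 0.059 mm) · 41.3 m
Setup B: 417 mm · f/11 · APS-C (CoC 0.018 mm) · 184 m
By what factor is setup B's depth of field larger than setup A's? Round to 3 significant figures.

Setup A: H = 200²/(9×0.059) + 200 ≈ 75529.6 mm; DoF = Df − Dn = 90890 − 26721 ≈ 64169 mm.
Setup B: H = 417²/(11×0.018) + 417 ≈ 878644.3 mm; DoF = Df − Dn = 232628 − 152187 ≈ 80441 mm.
Ratio = 80441 / 64169 ≈ 1.25.

1.25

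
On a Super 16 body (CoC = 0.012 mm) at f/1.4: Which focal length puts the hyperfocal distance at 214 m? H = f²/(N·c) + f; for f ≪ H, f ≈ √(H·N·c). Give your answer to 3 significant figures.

From H = f²/(N·c) + f, with f ≪ H: f ≈ √(H·N·c) = √(214000 × 1.4 × 0.012) = √3595.2 ≈ 59.96 mm.
The +f correction barely moves this — solving exactly, f² + N·c·f − N·c·H = 0 ⇒ f = (−N·c + √((N·c)² + 4·N·c·H))/2 = (−0.0168 + √14381)/2 ≈ 59.952 mm, so f ≈ 60.0 mm.

60.0 mm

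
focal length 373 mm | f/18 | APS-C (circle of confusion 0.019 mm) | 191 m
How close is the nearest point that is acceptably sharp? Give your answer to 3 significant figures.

130 m

Hyperfocal distance H = f²/(N·c) + f = 373²/(18 × 0.019) + 373 = 139129/0.342 + 373 ≈ 407182.9 mm ≈ 407.2 m.
Near limit Dn = s·(H − f)/(H + s − 2f) = 191000 × (407182.9 − 373) / (407182.9 + 191000 − 2 × 373) = 191000 × 406809.9 / 597436.9 ≈ 130057 mm ≈ 130 m.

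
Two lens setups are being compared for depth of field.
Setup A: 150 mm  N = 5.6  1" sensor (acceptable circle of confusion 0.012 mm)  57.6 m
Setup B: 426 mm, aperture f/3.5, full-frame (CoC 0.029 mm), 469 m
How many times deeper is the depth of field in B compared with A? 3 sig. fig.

13.0

Setup A: H = 150²/(5.6×0.012) + 150 ≈ 334971.4 mm; DoF = Df − Dn = 69530 − 49164 ≈ 20366 mm.
Setup B: H = 426²/(3.5×0.029) + 426 ≈ 1788366.9 mm; DoF = Df − Dn = 635566 − 371610 ≈ 263956 mm.
Ratio = 263956 / 20366 ≈ 13.0.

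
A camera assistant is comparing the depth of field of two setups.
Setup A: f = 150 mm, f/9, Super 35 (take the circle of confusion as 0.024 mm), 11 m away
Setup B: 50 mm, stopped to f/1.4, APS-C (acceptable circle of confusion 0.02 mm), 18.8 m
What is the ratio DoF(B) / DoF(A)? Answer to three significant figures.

3.57

Setup A: H = 150²/(9×0.024) + 150 ≈ 104316.7 mm; DoF = Df − Dn = 12279.0 − 9962.3 ≈ 2316.7 mm.
Setup B: H = 50²/(1.4×0.02) + 50 ≈ 89335.7 mm; DoF = Df − Dn = 23797.5 − 15537.2 ≈ 8260.3 mm.
Ratio = 8260.3 / 2316.7 ≈ 3.57.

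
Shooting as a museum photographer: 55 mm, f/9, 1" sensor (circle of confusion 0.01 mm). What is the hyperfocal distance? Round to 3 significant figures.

Hyperfocal distance H = f²/(N·c) + f = 55²/(9 × 0.01) + 55 = 3025/0.09 + 55 ≈ 33666.1 mm ≈ 33.7 m.

33.7 m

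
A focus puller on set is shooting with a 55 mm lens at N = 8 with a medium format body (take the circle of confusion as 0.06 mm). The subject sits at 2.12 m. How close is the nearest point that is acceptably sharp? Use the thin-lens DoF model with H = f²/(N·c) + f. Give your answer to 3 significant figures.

Hyperfocal distance H = f²/(N·c) + f = 55²/(8 × 0.06) + 55 = 3025/0.48 + 55 ≈ 6357.1 mm ≈ 6.357 m.
Near limit Dn = s·(H − f)/(H + s − 2f) = 2120 × (6357.1 − 55) / (6357.1 + 2120 − 2 × 55) = 2120 × 6302.1 / 8367.1 ≈ 1596.8 mm ≈ 1.60 m.

1.60 m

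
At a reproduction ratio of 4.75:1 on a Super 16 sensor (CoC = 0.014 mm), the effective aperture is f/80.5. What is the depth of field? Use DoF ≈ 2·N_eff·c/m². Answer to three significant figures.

At magnification m, DoF ≈ 2·N_eff·c/m² = 2 × 80.5 × 0.014 / 4.75² = 2.254 / 22.56 ≈ 0.0999 mm.

0.0999 mm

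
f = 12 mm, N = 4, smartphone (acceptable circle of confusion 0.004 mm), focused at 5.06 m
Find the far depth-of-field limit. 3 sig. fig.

Hyperfocal distance H = f²/(N·c) + f = 12²/(4 × 0.004) + 12 = 144/0.016 + 12 ≈ 9012.0 mm ≈ 9.012 m.
Far limit Df = s·(H − f)/(H − s) = 5060 × (9012.0 − 12) / (9012.0 − 5060) = 5060 × 9000.0 / 3952.0 ≈ 11523 mm ≈ 11.5 m.

11.5 m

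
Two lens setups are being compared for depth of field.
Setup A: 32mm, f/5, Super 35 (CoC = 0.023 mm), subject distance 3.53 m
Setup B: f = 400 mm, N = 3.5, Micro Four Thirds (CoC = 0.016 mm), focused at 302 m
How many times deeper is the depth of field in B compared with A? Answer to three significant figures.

19.7

Setup A: H = 32²/(5×0.023) + 32 ≈ 8936.3 mm; DoF = Df − Dn = 5814.0 − 2534.4 ≈ 3279.6 mm.
Setup B: H = 400²/(3.5×0.016) + 400 ≈ 2857542.9 mm; DoF = Df − Dn = 337641 − 273165 ≈ 64476 mm.
Ratio = 64476 / 3279.6 ≈ 19.7.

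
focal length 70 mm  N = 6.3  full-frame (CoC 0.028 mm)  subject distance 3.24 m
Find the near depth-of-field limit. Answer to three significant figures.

Hyperfocal distance H = f²/(N·c) + f = 70²/(6.3 × 0.028) + 70 = 4900/0.1764 + 70 ≈ 27847.8 mm ≈ 27.85 m.
Near limit Dn = s·(H − f)/(H + s − 2f) = 3240 × (27847.8 − 70) / (27847.8 + 3240 − 2 × 70) = 3240 × 27777.8 / 30947.8 ≈ 2908.1 mm ≈ 2.91 m.

2.91 m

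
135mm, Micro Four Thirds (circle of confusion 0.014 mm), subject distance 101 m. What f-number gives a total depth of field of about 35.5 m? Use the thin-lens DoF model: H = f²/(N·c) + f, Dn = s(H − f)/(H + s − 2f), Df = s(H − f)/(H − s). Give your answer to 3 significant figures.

Write h = H − f = f²/(N·c). The thin-lens limits are Dn = s·h/(h + (s−f)) and Df = s·h/(h − (s−f)), so DoF = Df − Dn = 2·s·(s−f)·h / (h² − (s−f)²).
That is a quadratic in h: DoF·h² − 2·s·(s−f)·h − DoF·(s−f)² = 0 ⇒ h = (s−f)·(s + √(s² + DoF²)) / DoF = 100865 × (101000 + √(101000² + 35500²)) / 35500 = 100865 × (101000 + 107057) / 35500 ≈ 591146 mm.
Then N = f²/(c·h) = 135² / (0.014 × 591146) = 18225 / 8276.0 ≈ 2.20.

f/2.20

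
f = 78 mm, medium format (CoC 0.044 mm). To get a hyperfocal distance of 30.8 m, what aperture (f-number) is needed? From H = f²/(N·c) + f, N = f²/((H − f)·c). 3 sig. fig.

Rearrange H = f²/(N·c) + f for N: N = f² / ((H − f)·c).
N = 78² / ((30800 − 78) × 0.044) = 6084 / 1352 ≈ 4.50.

f/4.50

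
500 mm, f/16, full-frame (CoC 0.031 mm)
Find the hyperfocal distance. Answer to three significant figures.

505 m

Hyperfocal distance H = f²/(N·c) + f = 500²/(16 × 0.031) + 500 = 250000/0.496 + 500 ≈ 504532.3 mm ≈ 505 m.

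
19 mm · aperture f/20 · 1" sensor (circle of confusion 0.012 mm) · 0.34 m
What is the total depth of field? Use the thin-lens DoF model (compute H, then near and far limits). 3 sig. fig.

152 mm

Hyperfocal distance H = f²/(N·c) + f = 19²/(20 × 0.012) + 19 = 361/0.24 + 19 ≈ 1523.2 mm ≈ 1.523 m.
Near limit Dn = s·(H − f)/(H + s − 2f) = 340 × (1523.2 − 19) / (1523.2 + 340 − 2 × 19) = 340 × 1504.2 / 1825.2 ≈ 280.20 mm.
Far limit Df = s·(H − f)/(H − s) = 340 × (1523.2 − 19) / (1523.2 − 340) = 340 × 1504.2 / 1183.2 ≈ 432.24 mm.
Depth of field = Df − Dn = 432.24 − 280.20 ≈ 152.04 mm.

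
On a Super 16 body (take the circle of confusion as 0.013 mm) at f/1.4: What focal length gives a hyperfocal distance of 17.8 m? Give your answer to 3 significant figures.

From H = f²/(N·c) + f, with f ≪ H: f ≈ √(H·N·c) = √(17800 × 1.4 × 0.013) = √323.96 ≈ 18.00 mm.
The +f correction barely moves this — solving exactly, f² + N·c·f − N·c·H = 0 ⇒ f = (−N·c + √((N·c)² + 4·N·c·H))/2 = (−0.0182 + √1295.8)/2 ≈ 17.990 mm, so f ≈ 18.0 mm.

18.0 mm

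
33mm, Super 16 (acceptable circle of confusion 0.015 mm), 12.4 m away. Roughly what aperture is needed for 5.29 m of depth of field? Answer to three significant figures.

f/1.20

Write h = H − f = f²/(N·c). The thin-lens limits are Dn = s·h/(h + (s−f)) and Df = s·h/(h − (s−f)), so DoF = Df − Dn = 2·s·(s−f)·h / (h² − (s−f)²).
That is a quadratic in h: DoF·h² − 2·s·(s−f)·h − DoF·(s−f)² = 0 ⇒ h = (s−f)·(s + √(s² + DoF²)) / DoF = 12367 × (12400 + √(12400² + 5290²)) / 5290 = 12367 × (12400 + 13481.2) / 5290 ≈ 60505 mm.
Then N = f²/(c·h) = 33² / (0.015 × 60505) = 1089 / 907.58 ≈ 1.20.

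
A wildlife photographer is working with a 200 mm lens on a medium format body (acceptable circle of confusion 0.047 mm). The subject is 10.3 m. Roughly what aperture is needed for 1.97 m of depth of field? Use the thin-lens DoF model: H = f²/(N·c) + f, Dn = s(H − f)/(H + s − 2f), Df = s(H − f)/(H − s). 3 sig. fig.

f/7.99

Write h = H − f = f²/(N·c). The thin-lens limits are Dn = s·h/(h + (s−f)) and Df = s·h/(h − (s−f)), so DoF = Df − Dn = 2·s·(s−f)·h / (h² − (s−f)²).
That is a quadratic in h: DoF·h² − 2·s·(s−f)·h − DoF·(s−f)² = 0 ⇒ h = (s−f)·(s + √(s² + DoF²)) / DoF = 10100 × (10300 + √(10300² + 1970²)) / 1970 = 10100 × (10300 + 10486.7) / 1970 ≈ 106571 mm.
Then N = f²/(c·h) = 200² / (0.047 × 106571) = 40000 / 5008.9 ≈ 7.99.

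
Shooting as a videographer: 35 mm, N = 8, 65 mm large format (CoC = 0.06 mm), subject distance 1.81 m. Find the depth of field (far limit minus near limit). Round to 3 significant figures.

Hyperfocal distance H = f²/(N·c) + f = 35²/(8 × 0.06) + 35 = 1225/0.48 + 35 ≈ 2587.1 mm ≈ 2.587 m.
Near limit Dn = s·(H − f)/(H + s − 2f) = 1810 × (2587.1 − 35) / (2587.1 + 1810 − 2 × 35) = 1810 × 2552.1 / 4327.1 ≈ 1067.5 mm.
Far limit Df = s·(H − f)/(H − s) = 1810 × (2587.1 − 35) / (2587.1 − 1810) = 1810 × 2552.1 / 777.1 ≈ 5944.4 mm.
Depth of field = Df − Dn = 5944.4 − 1067.5 ≈ 4876.9 mm ≈ 4.88 m.

4.88 m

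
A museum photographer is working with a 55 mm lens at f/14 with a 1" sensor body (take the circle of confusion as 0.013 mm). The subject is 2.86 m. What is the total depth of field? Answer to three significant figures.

0.994 m

Hyperfocal distance H = f²/(N·c) + f = 55²/(14 × 0.013) + 55 = 3025/0.182 + 55 ≈ 16675.9 mm ≈ 16.68 m.
Near limit Dn = s·(H − f)/(H + s − 2f) = 2860 × (16675.9 − 55) / (16675.9 + 2860 − 2 × 55) = 2860 × 16620.9 / 19425.9 ≈ 2447.03 mm.
Far limit Df = s·(H − f)/(H − s) = 2860 × (16675.9 − 55) / (16675.9 − 2860) = 2860 × 16620.9 / 13815.9 ≈ 3440.66 mm.
Depth of field = Df − Dn = 3440.66 − 2447.03 ≈ 993.63 mm ≈ 0.994 m.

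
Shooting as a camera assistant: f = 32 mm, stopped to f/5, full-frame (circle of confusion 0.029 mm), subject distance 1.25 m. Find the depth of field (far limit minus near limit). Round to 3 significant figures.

444 mm

Hyperfocal distance H = f²/(N·c) + f = 32²/(5 × 0.029) + 32 = 1024/0.145 + 32 ≈ 7094.1 mm ≈ 7.094 m.
Near limit Dn = s·(H − f)/(H + s − 2f) = 1250 × (7094.1 − 32) / (7094.1 + 1250 − 2 × 32) = 1250 × 7062.1 / 8280.1 ≈ 1066.12 mm.
Far limit Df = s·(H − f)/(H − s) = 1250 × (7094.1 − 32) / (7094.1 − 1250) = 1250 × 7062.1 / 5844.1 ≈ 1510.52 mm.
Depth of field = Df − Dn = 1510.52 − 1066.12 ≈ 444.40 mm.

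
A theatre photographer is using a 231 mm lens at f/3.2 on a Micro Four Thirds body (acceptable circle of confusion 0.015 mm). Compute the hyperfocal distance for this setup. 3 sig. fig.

1110 m

Hyperfocal distance H = f²/(N·c) + f = 231²/(3.2 × 0.015) + 231 = 53361/0.048 + 231 ≈ 1111918.5 mm ≈ 1110 m.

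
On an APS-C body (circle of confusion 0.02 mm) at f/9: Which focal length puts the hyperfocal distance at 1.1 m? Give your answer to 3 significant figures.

14.0 mm

From H = f²/(N·c) + f, with f ≪ H: f ≈ √(H·N·c) = √(1100 × 9 × 0.02) = √198.00 ≈ 14.07 mm.
Exact: f² + N·c·f − N·c·H = 0 ⇒ f = (−N·c + √((N·c)² + 4·N·c·H))/2 = (−0.18 + √792.03)/2 ≈ 13.982 mm ≈ 14.0 mm.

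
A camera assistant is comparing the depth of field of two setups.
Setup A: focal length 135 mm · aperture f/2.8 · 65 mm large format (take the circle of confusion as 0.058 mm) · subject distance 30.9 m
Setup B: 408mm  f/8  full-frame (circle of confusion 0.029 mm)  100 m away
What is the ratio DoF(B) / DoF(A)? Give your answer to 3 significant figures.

Setup A: H = 135²/(2.8×0.058) + 135 ≈ 112357.9 mm; DoF = Df − Dn = 42570 − 24252 ≈ 18318 mm.
Setup B: H = 408²/(8×0.029) + 408 ≈ 717925.2 mm; DoF = Df − Dn = 116117 − 87812 ≈ 28305 mm.
Ratio = 28305 / 18318 ≈ 1.55.

1.55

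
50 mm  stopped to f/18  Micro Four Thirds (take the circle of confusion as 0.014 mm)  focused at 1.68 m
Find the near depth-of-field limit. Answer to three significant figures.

1.44 m

Hyperfocal distance H = f²/(N·c) + f = 50²/(18 × 0.014) + 50 = 2500/0.252 + 50 ≈ 9970.6 mm ≈ 9.971 m.
Near limit Dn = s·(H − f)/(H + s − 2f) = 1680 × (9970.6 − 50) / (9970.6 + 1680 − 2 × 50) = 1680 × 9920.6 / 11550.6 ≈ 1442.9 mm ≈ 1.44 m.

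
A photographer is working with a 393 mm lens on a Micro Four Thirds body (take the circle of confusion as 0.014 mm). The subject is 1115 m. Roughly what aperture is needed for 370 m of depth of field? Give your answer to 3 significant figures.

f/1.60

Write h = H − f = f²/(N·c). The thin-lens limits are Dn = s·h/(h + (s−f)) and Df = s·h/(h − (s−f)), so DoF = Df − Dn = 2·s·(s−f)·h / (h² − (s−f)²).
That is a quadratic in h: DoF·h² − 2·s·(s−f)·h − DoF·(s−f)² = 0 ⇒ h = (s−f)·(s + √(s² + DoF²)) / DoF = 1114607 × (1115000 + √(1115000² + 370000²)) / 370000 = 1114607 × (1115000 + 1174787) / 370000 ≈ 6897873 mm.
Then N = f²/(c·h) = 393² / (0.014 × 6897873) = 154449 / 96570 ≈ 1.60.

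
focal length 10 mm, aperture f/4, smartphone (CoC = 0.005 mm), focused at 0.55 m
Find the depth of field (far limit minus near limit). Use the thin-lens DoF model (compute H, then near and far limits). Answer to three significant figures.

Hyperfocal distance H = f²/(N·c) + f = 10²/(4 × 0.005) + 10 = 100/0.02 + 10 ≈ 5010.0 mm ≈ 5.010 m.
Near limit Dn = s·(H − f)/(H + s − 2f) = 550 × (5010.0 − 10) / (5010.0 + 550 − 2 × 10) = 550 × 5000.0 / 5540.0 ≈ 496.39 mm.
Far limit Df = s·(H − f)/(H − s) = 550 × (5010.0 − 10) / (5010.0 − 550) = 550 × 5000.0 / 4460.0 ≈ 616.59 mm.
Depth of field = Df − Dn = 616.59 − 496.39 ≈ 120.20 mm.

120 mm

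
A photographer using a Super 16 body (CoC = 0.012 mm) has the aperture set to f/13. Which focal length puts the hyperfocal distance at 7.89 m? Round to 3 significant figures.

35.0 mm

From H = f²/(N·c) + f, with f ≪ H: f ≈ √(H·N·c) = √(7890 × 13 × 0.012) = √1230.8 ≈ 35.08 mm.
Exact: f² + N·c·f − N·c·H = 0 ⇒ f = (−N·c + √((N·c)² + 4·N·c·H))/2 = (−0.156 + √4923.4)/2 ≈ 35.005 mm ≈ 35.0 mm.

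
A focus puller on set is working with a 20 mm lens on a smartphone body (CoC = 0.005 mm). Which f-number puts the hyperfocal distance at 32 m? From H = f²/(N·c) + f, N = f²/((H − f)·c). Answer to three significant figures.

f/2.50

Rearrange H = f²/(N·c) + f for N: N = f² / ((H − f)·c).
N = 20² / ((32000 − 20) × 0.005) = 400 / 159.9 ≈ 2.50.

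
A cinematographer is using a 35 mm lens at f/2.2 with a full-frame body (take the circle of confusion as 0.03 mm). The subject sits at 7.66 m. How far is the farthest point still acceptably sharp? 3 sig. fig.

Hyperfocal distance H = f²/(N·c) + f = 35²/(2.2 × 0.03) + 35 = 1225/0.066 + 35 ≈ 18595.6 mm ≈ 18.60 m.
Far limit Df = s·(H − f)/(H − s) = 7660 × (18595.6 − 35) / (18595.6 − 7660) = 7660 × 18560.6 / 10935.6 ≈ 13001 mm ≈ 13.0 m.

13.0 m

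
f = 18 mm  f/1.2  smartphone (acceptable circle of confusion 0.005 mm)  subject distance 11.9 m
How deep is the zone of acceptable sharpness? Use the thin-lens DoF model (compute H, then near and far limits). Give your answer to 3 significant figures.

Hyperfocal distance H = f²/(N·c) + f = 18²/(1.2 × 0.005) + 18 = 324/0.006 + 18 ≈ 54018.0 mm ≈ 54.02 m.
Near limit Dn = s·(H − f)/(H + s − 2f) = 11900 × (54018.0 − 18) / (54018.0 + 11900 − 2 × 18) = 11900 × 54000.0 / 65882.0 ≈ 9753.8 mm.
Far limit Df = s·(H − f)/(H − s) = 11900 × (54018.0 − 18) / (54018.0 − 11900) = 11900 × 54000.0 / 42118.0 ≈ 15257.1 mm.
Depth of field = Df − Dn = 15257.1 − 9753.8 ≈ 5503.3 mm ≈ 5.50 m.

5.50 m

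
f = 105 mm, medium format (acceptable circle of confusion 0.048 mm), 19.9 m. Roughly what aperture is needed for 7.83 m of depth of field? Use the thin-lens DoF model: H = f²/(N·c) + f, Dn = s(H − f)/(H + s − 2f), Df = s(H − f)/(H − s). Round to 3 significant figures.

f/2.20

Write h = H − f = f²/(N·c). The thin-lens limits are Dn = s·h/(h + (s−f)) and Df = s·h/(h − (s−f)), so DoF = Df − Dn = 2·s·(s−f)·h / (h² − (s−f)²).
That is a quadratic in h: DoF·h² − 2·s·(s−f)·h − DoF·(s−f)² = 0 ⇒ h = (s−f)·(s + √(s² + DoF²)) / DoF = 19795 × (19900 + √(19900² + 7830²)) / 7830 = 19795 × (19900 + 21385.0) / 7830 ≈ 104373 mm.
Then N = f²/(c·h) = 105² / (0.048 × 104373) = 11025 / 5009.9 ≈ 2.20.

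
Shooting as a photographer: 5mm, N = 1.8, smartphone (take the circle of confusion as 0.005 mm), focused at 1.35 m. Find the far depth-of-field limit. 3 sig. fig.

Hyperfocal distance H = f²/(N·c) + f = 5²/(1.8 × 0.005) + 5 = 25/0.009 + 5 ≈ 2782.8 mm ≈ 2.783 m.
Far limit Df = s·(H − f)/(H − s) = 1350 × (2782.8 − 5) / (2782.8 − 1350) = 1350 × 2777.8 / 1432.8 ≈ 2617.3 mm ≈ 2.62 m.

2.62 m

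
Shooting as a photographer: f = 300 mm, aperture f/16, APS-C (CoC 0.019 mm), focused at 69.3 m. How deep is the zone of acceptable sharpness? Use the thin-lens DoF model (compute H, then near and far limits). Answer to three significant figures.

34.2 m

Hyperfocal distance H = f²/(N·c) + f = 300²/(16 × 0.019) + 300 = 90000/0.304 + 300 ≈ 296352.6 mm ≈ 296.4 m.
Near limit Dn = s·(H − f)/(H + s − 2f) = 69300 × (296352.6 − 300) / (296352.6 + 69300 − 2 × 300) = 69300 × 296052.6 / 365052.6 ≈ 56201 mm.
Far limit Df = s·(H − f)/(H − s) = 69300 × (296352.6 − 300) / (296352.6 − 69300) = 69300 × 296052.6 / 227052.6 ≈ 90360 mm.
Depth of field = Df − Dn = 90360 − 56201 ≈ 34159 mm ≈ 34.2 m.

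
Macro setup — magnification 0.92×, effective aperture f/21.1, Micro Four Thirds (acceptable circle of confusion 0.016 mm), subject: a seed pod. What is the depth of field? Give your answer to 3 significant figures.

At magnification m, DoF ≈ 2·N_eff·c/m² = 2 × 21.1 × 0.016 / 0.92² = 0.6752 / 0.8464 ≈ 0.798 mm.

0.798 mm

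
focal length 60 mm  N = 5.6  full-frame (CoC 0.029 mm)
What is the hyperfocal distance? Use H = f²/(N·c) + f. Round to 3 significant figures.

Hyperfocal distance H = f²/(N·c) + f = 60²/(5.6 × 0.029) + 60 = 3600/0.1624 + 60 ≈ 22227.5 mm ≈ 22.2 m.

22.2 m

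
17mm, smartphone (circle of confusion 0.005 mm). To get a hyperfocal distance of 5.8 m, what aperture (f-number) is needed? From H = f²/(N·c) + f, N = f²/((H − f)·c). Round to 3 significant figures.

f/9.99

Rearrange H = f²/(N·c) + f for N: N = f² / ((H − f)·c).
N = 17² / ((5800 − 17) × 0.005) = 289 / 28.91 ≈ 9.99.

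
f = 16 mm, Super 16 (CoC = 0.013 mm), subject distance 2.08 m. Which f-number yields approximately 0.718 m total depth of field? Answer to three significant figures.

Write h = H − f = f²/(N·c). The thin-lens limits are Dn = s·h/(h + (s−f)) and Df = s·h/(h − (s−f)), so DoF = Df − Dn = 2·s·(s−f)·h / (h² − (s−f)²).
That is a quadratic in h: DoF·h² − 2·s·(s−f)·h − DoF·(s−f)² = 0 ⇒ h = (s−f)·(s + √(s² + DoF²)) / DoF = 2064 × (2080 + √(2080² + 718²)) / 718 = 2064 × (2080 + 2200.44) / 718 ≈ 12305 mm.
Then N = f²/(c·h) = 16² / (0.013 × 12305) = 256 / 159.96 ≈ 1.60.

f/1.60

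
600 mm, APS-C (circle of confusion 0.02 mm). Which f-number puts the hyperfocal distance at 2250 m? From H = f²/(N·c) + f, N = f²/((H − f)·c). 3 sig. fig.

Rearrange H = f²/(N·c) + f for N: N = f² / ((H − f)·c).
N = 600² / ((2250000 − 600) × 0.02) = 360000 / 44988 ≈ 8.

f/8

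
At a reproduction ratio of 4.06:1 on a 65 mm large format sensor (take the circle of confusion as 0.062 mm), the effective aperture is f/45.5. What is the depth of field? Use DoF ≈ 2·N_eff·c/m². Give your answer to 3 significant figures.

0.342 mm

At magnification m, DoF ≈ 2·N_eff·c/m² = 2 × 45.5 × 0.062 / 4.06² = 5.642 / 16.48 ≈ 0.342 mm.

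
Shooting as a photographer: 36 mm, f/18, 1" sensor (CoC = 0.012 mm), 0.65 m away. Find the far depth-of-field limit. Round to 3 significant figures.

0.724 m

Hyperfocal distance H = f²/(N·c) + f = 36²/(18 × 0.012) + 36 = 1296/0.216 + 36 ≈ 6036.0 mm ≈ 6.036 m.
Far limit Df = s·(H − f)/(H − s) = 650 × (6036.0 − 36) / (6036.0 − 650) = 650 × 6000.0 / 5386.0 ≈ 724.10 mm ≈ 0.724 m.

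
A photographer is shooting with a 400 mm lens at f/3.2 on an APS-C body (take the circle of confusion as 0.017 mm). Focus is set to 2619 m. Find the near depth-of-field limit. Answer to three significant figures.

1390 m

Hyperfocal distance H = f²/(N·c) + f = 400²/(3.2 × 0.017) + 400 = 160000/0.0544 + 400 ≈ 2941576.5 mm ≈ 2942 m.
Near limit Dn = s·(H − f)/(H + s − 2f) = 2619000 × (2941576.5 − 400) / (2941576.5 + 2619000 − 2 × 400) = 2619000 × 2941176.5 / 5559776.5 ≈ 1385477 mm ≈ 1390 m.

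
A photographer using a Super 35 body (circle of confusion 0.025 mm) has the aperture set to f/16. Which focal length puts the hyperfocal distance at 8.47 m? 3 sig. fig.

From H = f²/(N·c) + f, with f ≪ H: f ≈ √(H·N·c) = √(8470 × 16 × 0.025) = √3388.0 ≈ 58.21 mm.
Exact: f² + N·c·f − N·c·H = 0 ⇒ f = (−N·c + √((N·c)² + 4·N·c·H))/2 = (−0.4 + √13552)/2 ≈ 58.007 mm ≈ 58.0 mm.

58.0 mm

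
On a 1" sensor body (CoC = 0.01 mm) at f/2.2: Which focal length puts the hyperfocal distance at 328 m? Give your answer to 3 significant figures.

From H = f²/(N·c) + f, with f ≪ H: f ≈ √(H·N·c) = √(328000 × 2.2 × 0.01) = √7216.0 ≈ 84.95 mm.
Exact: f² + N·c·f − N·c·H = 0 ⇒ f = (−N·c + √((N·c)² + 4·N·c·H))/2 = (−0.022 + √28864)/2 ≈ 84.936 mm ≈ 84.9 mm.

84.9 mm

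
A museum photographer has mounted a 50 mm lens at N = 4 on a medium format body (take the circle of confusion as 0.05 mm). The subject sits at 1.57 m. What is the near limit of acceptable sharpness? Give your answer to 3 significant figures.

1.40 m

Hyperfocal distance H = f²/(N·c) + f = 50²/(4 × 0.05) + 50 = 2500/0.2 + 50 ≈ 12550.0 mm ≈ 12.55 m.
Near limit Dn = s·(H − f)/(H + s − 2f) = 1570 × (12550.0 − 50) / (12550.0 + 1570 − 2 × 50) = 1570 × 12500.0 / 14020.0 ≈ 1399.8 mm ≈ 1.40 m.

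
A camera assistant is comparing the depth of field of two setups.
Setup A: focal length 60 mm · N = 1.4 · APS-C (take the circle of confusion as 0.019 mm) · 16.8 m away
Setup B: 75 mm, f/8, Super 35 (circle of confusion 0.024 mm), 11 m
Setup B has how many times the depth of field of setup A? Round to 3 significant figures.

2.26

Setup A: H = 60²/(1.4×0.019) + 60 ≈ 135398.3 mm; DoF = Df − Dn = 19171.3 − 14950.7 ≈ 4220.6 mm.
Setup B: H = 75²/(8×0.024) + 75 ≈ 29371.9 mm; DoF = Df − Dn = 17541.2 − 8012.2 ≈ 9529.0 mm.
Ratio = 9529.0 / 4220.6 ≈ 2.26.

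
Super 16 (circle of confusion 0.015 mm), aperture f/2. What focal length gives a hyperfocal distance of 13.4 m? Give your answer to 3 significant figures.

From H = f²/(N·c) + f, with f ≪ H: f ≈ √(H·N·c) = √(13400 × 2 × 0.015) = √402.00 ≈ 20.05 mm.
Exact: f² + N·c·f − N·c·H = 0 ⇒ f = (−N·c + √((N·c)² + 4·N·c·H))/2 = (−0.03 + √1608.0)/2 ≈ 20.035 mm ≈ 20.0 mm.

20.0 mm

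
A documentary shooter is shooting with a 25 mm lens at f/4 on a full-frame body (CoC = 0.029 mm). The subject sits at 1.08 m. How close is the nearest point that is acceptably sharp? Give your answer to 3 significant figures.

Hyperfocal distance H = f²/(N·c) + f = 25²/(4 × 0.029) + 25 = 625/0.116 + 25 ≈ 5412.9 mm ≈ 5.413 m.
Near limit Dn = s·(H − f)/(H + s − 2f) = 1080 × (5412.9 − 25) / (5412.9 + 1080 − 2 × 25) = 1080 × 5387.9 / 6442.9 ≈ 903.16 mm ≈ 0.903 m.

0.903 m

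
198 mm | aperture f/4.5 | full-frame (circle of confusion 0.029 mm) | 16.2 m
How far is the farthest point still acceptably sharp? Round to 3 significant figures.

17.1 m

Hyperfocal distance H = f²/(N·c) + f = 198²/(4.5 × 0.029) + 198 = 39204/0.1305 + 198 ≈ 300611.8 mm ≈ 300.6 m.
Far limit Df = s·(H − f)/(H − s) = 16200 × (300611.8 − 198) / (300611.8 − 16200) = 16200 × 300413.8 / 284411.8 ≈ 17111 mm ≈ 17.1 m.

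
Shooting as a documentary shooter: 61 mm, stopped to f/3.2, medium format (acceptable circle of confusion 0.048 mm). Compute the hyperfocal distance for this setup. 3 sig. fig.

Hyperfocal distance H = f²/(N·c) + f = 61²/(3.2 × 0.048) + 61 = 3721/0.1536 + 61 ≈ 24286.3 mm ≈ 24.3 m.

24.3 m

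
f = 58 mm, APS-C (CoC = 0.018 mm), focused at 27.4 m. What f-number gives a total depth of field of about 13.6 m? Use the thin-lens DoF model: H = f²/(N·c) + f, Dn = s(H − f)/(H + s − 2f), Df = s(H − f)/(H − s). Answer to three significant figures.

Write h = H − f = f²/(N·c). The thin-lens limits are Dn = s·h/(h + (s−f)) and Df = s·h/(h − (s−f)), so DoF = Df − Dn = 2·s·(s−f)·h / (h² − (s−f)²).
That is a quadratic in h: DoF·h² − 2·s·(s−f)·h − DoF·(s−f)² = 0 ⇒ h = (s−f)·(s + √(s² + DoF²)) / DoF = 27342 × (27400 + √(27400² + 13600²)) / 13600 = 27342 × (27400 + 30589.5) / 13600 ≈ 116585 mm.
Then N = f²/(c·h) = 58² / (0.018 × 116585) = 3364 / 2098.5 ≈ 1.60.

f/1.60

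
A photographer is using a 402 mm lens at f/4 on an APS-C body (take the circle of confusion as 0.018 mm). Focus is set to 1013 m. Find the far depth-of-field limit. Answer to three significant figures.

Hyperfocal distance H = f²/(N·c) + f = 402²/(4 × 0.018) + 402 = 161604/0.072 + 402 ≈ 2244902.0 mm ≈ 2245 m.
Far limit Df = s·(H − f)/(H − s) = 1013000 × (2244902.0 − 402) / (2244902.0 − 1013000) = 1013000 × 2244500.0 / 1231902.0 ≈ 1845665 mm ≈ 1850 m.

1850 m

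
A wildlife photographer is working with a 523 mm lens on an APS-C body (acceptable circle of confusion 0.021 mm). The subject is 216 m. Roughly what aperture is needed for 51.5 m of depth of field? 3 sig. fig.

Write h = H − f = f²/(N·c). The thin-lens limits are Dn = s·h/(h + (s−f)) and Df = s·h/(h − (s−f)), so DoF = Df − Dn = 2·s·(s−f)·h / (h² − (s−f)²).
That is a quadratic in h: DoF·h² − 2·s·(s−f)·h − DoF·(s−f)² = 0 ⇒ h = (s−f)·(s + √(s² + DoF²)) / DoF = 215477 × (216000 + √(216000² + 51500²)) / 51500 = 215477 × (216000 + 222055) / 51500 ≈ 1832829 mm.
Then N = f²/(c·h) = 523² / (0.021 × 1832829) = 273529 / 38489 ≈ 7.11.

f/7.11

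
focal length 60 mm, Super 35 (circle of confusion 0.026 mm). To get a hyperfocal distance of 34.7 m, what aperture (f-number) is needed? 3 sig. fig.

Rearrange H = f²/(N·c) + f for N: N = f² / ((H − f)·c).
N = 60² / ((34700 − 60) × 0.026) = 3600 / 900.6 ≈ 4.

f/4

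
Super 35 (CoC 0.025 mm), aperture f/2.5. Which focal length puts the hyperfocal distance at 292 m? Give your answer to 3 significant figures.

135 mm

From H = f²/(N·c) + f, with f ≪ H: f ≈ √(H·N·c) = √(292000 × 2.5 × 0.025) = √18250 ≈ 135.1 mm.
The +f correction barely moves this — solving exactly, f² + N·c·f − N·c·H = 0 ⇒ f = (−N·c + √((N·c)² + 4·N·c·H))/2 = (−0.0625 + √73000)/2 ≈ 135.06 mm, so f ≈ 135 mm.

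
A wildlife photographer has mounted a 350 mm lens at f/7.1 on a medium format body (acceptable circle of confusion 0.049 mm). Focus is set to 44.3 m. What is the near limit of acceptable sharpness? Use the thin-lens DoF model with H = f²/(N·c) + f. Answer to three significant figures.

Hyperfocal distance H = f²/(N·c) + f = 350²/(7.1 × 0.049) + 350 = 122500/0.3479 + 350 ≈ 352462.7 mm ≈ 352.5 m.
Near limit Dn = s·(H − f)/(H + s − 2f) = 44300 × (352462.7 − 350) / (352462.7 + 44300 − 2 × 350) = 44300 × 352112.7 / 396062.7 ≈ 39384 mm ≈ 39.4 m.

39.4 m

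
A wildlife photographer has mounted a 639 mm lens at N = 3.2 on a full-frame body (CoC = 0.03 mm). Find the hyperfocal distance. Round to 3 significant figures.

Hyperfocal distance H = f²/(N·c) + f = 639²/(3.2 × 0.03) + 639 = 408321/0.096 + 639 ≈ 4253982.8 mm ≈ 4250 m.

4250 m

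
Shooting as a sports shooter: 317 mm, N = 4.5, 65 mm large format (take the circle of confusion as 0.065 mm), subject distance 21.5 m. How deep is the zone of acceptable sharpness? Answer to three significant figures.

Hyperfocal distance H = f²/(N·c) + f = 317²/(4.5 × 0.065) + 317 = 100489/0.2925 + 317 ≈ 343869.1 mm ≈ 343.9 m.
Near limit Dn = s·(H − f)/(H + s − 2f) = 21500 × (343869.1 − 317) / (343869.1 + 21500 − 2 × 317) = 21500 × 343552.1 / 364735.1 ≈ 20251.3 mm.
Far limit Df = s·(H − f)/(H − s) = 21500 × (343869.1 − 317) / (343869.1 − 21500) = 21500 × 343552.1 / 322369.1 ≈ 22912.8 mm.
Depth of field = Df − Dn = 22912.8 − 20251.3 ≈ 2661.5 mm ≈ 2.66 m.

2.66 m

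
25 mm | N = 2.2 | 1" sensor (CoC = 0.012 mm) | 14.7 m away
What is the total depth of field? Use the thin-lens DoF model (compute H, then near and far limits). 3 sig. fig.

Hyperfocal distance H = f²/(N·c) + f = 25²/(2.2 × 0.012) + 25 = 625/0.0264 + 25 ≈ 23699.2 mm ≈ 23.70 m.
Near limit Dn = s·(H − f)/(H + s − 2f) = 14700 × (23699.2 − 25) / (23699.2 + 14700 − 2 × 25) = 14700 × 23674.2 / 38349.2 ≈ 9075 mm.
Far limit Df = s·(H − f)/(H − s) = 14700 × (23699.2 − 25) / (23699.2 − 14700) = 14700 × 23674.2 / 8999.2 ≈ 38671 mm.
Depth of field = Df − Dn = 38671 − 9075 ≈ 29596 mm ≈ 29.6 m.

29.6 m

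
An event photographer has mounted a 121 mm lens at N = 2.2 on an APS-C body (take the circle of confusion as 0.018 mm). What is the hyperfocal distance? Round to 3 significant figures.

Hyperfocal distance H = f²/(N·c) + f = 121²/(2.2 × 0.018) + 121 = 14641/0.0396 + 121 ≈ 369843.2 mm ≈ 370 m.

370 m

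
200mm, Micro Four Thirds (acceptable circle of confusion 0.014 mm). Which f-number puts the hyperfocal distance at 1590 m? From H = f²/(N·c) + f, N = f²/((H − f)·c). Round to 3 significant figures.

f/1.80

Rearrange H = f²/(N·c) + f for N: N = f² / ((H − f)·c).
N = 200² / ((1590000 − 200) × 0.014) = 40000 / 22257 ≈ 1.80.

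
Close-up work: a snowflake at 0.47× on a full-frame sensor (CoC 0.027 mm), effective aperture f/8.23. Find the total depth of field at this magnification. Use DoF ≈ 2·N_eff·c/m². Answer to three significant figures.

At magnification m, DoF ≈ 2·N_eff·c/m² = 2 × 8.23 × 0.027 / 0.47² = 0.4444 / 0.2209 ≈ 2.01 mm.

2.01 mm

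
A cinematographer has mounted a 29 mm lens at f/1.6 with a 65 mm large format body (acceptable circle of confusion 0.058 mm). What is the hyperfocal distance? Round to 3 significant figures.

9.09 m

Hyperfocal distance H = f²/(N·c) + f = 29²/(1.6 × 0.058) + 29 = 841/0.0928 + 29 ≈ 9091.5 mm ≈ 9.09 m.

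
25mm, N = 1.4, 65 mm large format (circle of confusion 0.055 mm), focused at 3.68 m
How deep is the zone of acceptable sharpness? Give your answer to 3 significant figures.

4.16 m

Hyperfocal distance H = f²/(N·c) + f = 25²/(1.4 × 0.055) + 25 = 625/0.077 + 25 ≈ 8141.9 mm ≈ 8.142 m.
Near limit Dn = s·(H − f)/(H + s − 2f) = 3680 × (8141.9 − 25) / (8141.9 + 3680 − 2 × 25) = 3680 × 8116.9 / 11771.9 ≈ 2537.4 mm.
Far limit Df = s·(H − f)/(H − s) = 3680 × (8141.9 − 25) / (8141.9 − 3680) = 3680 × 8116.9 / 4461.9 ≈ 6694.5 mm.
Depth of field = Df − Dn = 6694.5 − 2537.4 ≈ 4157.1 mm ≈ 4.16 m.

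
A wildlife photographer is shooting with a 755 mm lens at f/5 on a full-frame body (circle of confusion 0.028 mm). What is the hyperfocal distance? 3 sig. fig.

Hyperfocal distance H = f²/(N·c) + f = 755²/(5 × 0.028) + 755 = 570025/0.14 + 755 ≈ 4072362.1 mm ≈ 4070 m.

4070 m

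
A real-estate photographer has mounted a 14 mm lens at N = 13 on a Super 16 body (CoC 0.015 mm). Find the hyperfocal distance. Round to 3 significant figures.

Hyperfocal distance H = f²/(N·c) + f = 14²/(13 × 0.015) + 14 = 196/0.195 + 14 ≈ 1019.1 mm ≈ 1.02 m.

1.02 m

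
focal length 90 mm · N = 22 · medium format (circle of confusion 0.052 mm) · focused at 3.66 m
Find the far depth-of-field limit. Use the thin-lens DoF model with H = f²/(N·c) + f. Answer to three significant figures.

7.38 m

Hyperfocal distance H = f²/(N·c) + f = 90²/(22 × 0.052) + 90 = 8100/1.144 + 90 ≈ 7170.4 mm ≈ 7.170 m.
Far limit Df = s·(H − f)/(H − s) = 3660 × (7170.4 − 90) / (7170.4 − 3660) = 3660 × 7080.4 / 3510.4 ≈ 7382.1 mm ≈ 7.38 m.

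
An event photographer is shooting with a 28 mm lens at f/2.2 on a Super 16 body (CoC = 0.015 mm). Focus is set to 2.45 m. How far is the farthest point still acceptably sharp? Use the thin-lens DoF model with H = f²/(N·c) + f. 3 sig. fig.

2.73 m

Hyperfocal distance H = f²/(N·c) + f = 28²/(2.2 × 0.015) + 28 = 784/0.033 + 28 ≈ 23785.6 mm ≈ 23.79 m.
Far limit Df = s·(H − f)/(H − s) = 2450 × (23785.6 − 28) / (23785.6 − 2450) = 2450 × 23757.6 / 21335.6 ≈ 2728.1 mm ≈ 2.73 m.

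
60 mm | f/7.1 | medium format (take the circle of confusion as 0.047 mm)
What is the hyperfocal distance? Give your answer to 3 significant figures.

10.8 m

Hyperfocal distance H = f²/(N·c) + f = 60²/(7.1 × 0.047) + 60 = 3600/0.3337 + 60 ≈ 10848.1 mm ≈ 10.8 m.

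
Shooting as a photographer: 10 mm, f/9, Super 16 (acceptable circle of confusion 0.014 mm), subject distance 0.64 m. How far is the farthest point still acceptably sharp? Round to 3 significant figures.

3.10 m

Hyperfocal distance H = f²/(N·c) + f = 10²/(9 × 0.014) + 10 = 100/0.126 + 10 ≈ 803.7 mm ≈ 0.804 m.
Far limit Df = s·(H − f)/(H − s) = 640 × (803.7 − 10) / (803.7 − 640) = 640 × 793.7 / 163.7 ≈ 3103.8 mm ≈ 3.10 m.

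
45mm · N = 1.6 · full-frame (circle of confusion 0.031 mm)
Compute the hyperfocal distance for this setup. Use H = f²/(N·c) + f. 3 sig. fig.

Hyperfocal distance H = f²/(N·c) + f = 45²/(1.6 × 0.031) + 45 = 2025/0.0496 + 45 ≈ 40871.6 mm ≈ 40.9 m.

40.9 m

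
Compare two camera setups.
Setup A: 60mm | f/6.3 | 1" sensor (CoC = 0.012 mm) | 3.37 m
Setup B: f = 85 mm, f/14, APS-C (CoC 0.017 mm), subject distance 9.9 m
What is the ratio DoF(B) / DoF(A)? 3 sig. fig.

Setup A: H = 60²/(6.3×0.012) + 60 ≈ 47679.0 mm; DoF = Df − Dn = 3621.75 − 3150.98 ≈ 470.77 mm.
Setup B: H = 85²/(14×0.017) + 85 ≈ 30442.1 mm; DoF = Df − Dn = 14630.2 − 7481.2 ≈ 7149.0 mm.
Ratio = 7149.0 / 470.77 ≈ 15.2.

15.2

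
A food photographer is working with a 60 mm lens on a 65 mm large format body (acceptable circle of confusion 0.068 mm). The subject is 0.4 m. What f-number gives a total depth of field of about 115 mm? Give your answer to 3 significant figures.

Write h = H − f = f²/(N·c). The thin-lens limits are Dn = s·h/(h + (s−f)) and Df = s·h/(h − (s−f)), so DoF = Df − Dn = 2·s·(s−f)·h / (h² − (s−f)²).
That is a quadratic in h: DoF·h² − 2·s·(s−f)·h − DoF·(s−f)² = 0 ⇒ h = (s−f)·(s + √(s² + DoF²)) / DoF = 340 × (400 + √(400² + 115²)) / 115 = 340 × (400 + 416.203) / 115 ≈ 2413.1 mm.
Then N = f²/(c·h) = 60² / (0.068 × 2413.1) = 3600 / 164.09 ≈ 21.9.

f/21.9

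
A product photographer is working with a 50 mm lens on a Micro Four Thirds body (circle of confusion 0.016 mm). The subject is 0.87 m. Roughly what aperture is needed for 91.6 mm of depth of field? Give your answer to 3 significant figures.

Write h = H − f = f²/(N·c). The thin-lens limits are Dn = s·h/(h + (s−f)) and Df = s·h/(h − (s−f)), so DoF = Df − Dn = 2·s·(s−f)·h / (h² − (s−f)²).
That is a quadratic in h: DoF·h² − 2·s·(s−f)·h − DoF·(s−f)² = 0 ⇒ h = (s−f)·(s + √(s² + DoF²)) / DoF = 820 × (870 + √(870² + 91.6²)) / 91.6 = 820 × (870 + 874.809) / 91.6 ≈ 15619 mm.
Then N = f²/(c·h) = 50² / (0.016 × 15619) = 2500 / 249.91 ≈ 10.

f/10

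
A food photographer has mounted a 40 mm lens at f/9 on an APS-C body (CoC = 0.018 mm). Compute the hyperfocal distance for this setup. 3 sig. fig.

9.92 m

Hyperfocal distance H = f²/(N·c) + f = 40²/(9 × 0.018) + 40 = 1600/0.162 + 40 ≈ 9916.5 mm ≈ 9.92 m.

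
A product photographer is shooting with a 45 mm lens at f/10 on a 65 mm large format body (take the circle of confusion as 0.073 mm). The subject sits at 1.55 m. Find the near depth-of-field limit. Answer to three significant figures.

1.00 m

Hyperfocal distance H = f²/(N·c) + f = 45²/(10 × 0.073) + 45 = 2025/0.73 + 45 ≈ 2819.0 mm ≈ 2.819 m.
Near limit Dn = s·(H − f)/(H + s − 2f) = 1550 × (2819.0 − 45) / (2819.0 + 1550 − 2 × 45) = 1550 × 2774.0 / 4279.0 ≈ 1004.8 mm ≈ 1.00 m.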